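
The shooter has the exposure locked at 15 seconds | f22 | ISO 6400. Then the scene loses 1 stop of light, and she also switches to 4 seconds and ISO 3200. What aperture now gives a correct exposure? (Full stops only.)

f/5.6

Scene light: 1 stop darker.
Shutter speed: 15 → 8 → 4 — 2 stops shorter (darker).
ISO: 6400 → 3200 — 1 stop dropped (darker).
Net so far: 4 stops darker. Aperture: f/22 → f/16 → f/11 → f/8 → f/5.6.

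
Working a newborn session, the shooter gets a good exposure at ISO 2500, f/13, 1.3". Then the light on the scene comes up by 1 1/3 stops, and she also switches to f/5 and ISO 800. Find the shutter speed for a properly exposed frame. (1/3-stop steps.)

1/4s

Scene light: 1 1/3 stops brighter.
Aperture: f/13 → f/11 → f/10 → f/9 → f/8 → f/7.1 → f/6.3 → f/5.6 → f/5 — 2 2/3 stops wider (brighter).
ISO: 2500 → 2000 → 1600 → 1250 → 1000 → 800 — 1 2/3 stops lower (darker).
Net so far: 2 1/3 stops brighter. Shutter speed: 1.3 → 1 → 0.8 → 0.6 → 0.5 → 0.4 → 0.3 → 1/4.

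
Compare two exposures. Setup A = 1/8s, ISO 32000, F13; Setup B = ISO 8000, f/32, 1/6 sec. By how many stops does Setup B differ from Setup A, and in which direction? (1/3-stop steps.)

4 1/3 stops darker

Aperture: f/13 → f/14 → f/16 → f/18 → f/20 → f/22 → f/25 → f/29 → f/32 — 2 2/3 stops smaller aperture (darker).
Shutter speed: 1/8 → 1/6 — 1/3 stop slower (brighter).
ISO: 32000 → 25600 → 20000 → 16000 → 12800 → 10000 → 8000 — 2 stops dropped (darker).
Net: −2 2/3 +1/3 −2 = −4 1/3 stops.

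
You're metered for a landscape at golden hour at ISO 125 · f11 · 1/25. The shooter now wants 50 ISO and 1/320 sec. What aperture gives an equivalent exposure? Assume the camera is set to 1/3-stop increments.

ISO: 125 → 100 → 80 → 64 → 50 — 1 1/3 stops lower (darker).
Shutter speed: 1/25 → 1/30 → 1/40 → 1/50 → 1/60 → 1/80 → 1/100 → 1/125 → 1/160 → 1/200 → 1/250 → 1/320 — 3 2/3 stops shorter (darker).
Net change so far: 5 stops darker. Offset with the aperture: f/11 → f/10 → f/9 → f/8 → f/7.1 → f/6.3 → f/5.6 → f/5 → f/4.5 → f/4 → f/3.5 → f/3.2 → f/2.8 → f/2.5 → f/2.2 → f/2.

f/2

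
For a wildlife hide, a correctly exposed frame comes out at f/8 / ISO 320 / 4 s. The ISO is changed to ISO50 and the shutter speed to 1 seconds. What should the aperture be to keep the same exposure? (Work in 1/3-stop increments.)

ISO: 320 → 250 → 200 → 160 → 125 → 100 → 80 → 64 → 50 — 2 2/3 stops lower (darker).
Shutter speed: 4 → 3.2 → 2.5 → 2 → 1.6 → 1.3 → 1 — 2 stops shorter (darker).
Net change so far: 4 2/3 stops darker. Offset with the aperture: f/8 → f/7.1 → f/6.3 → f/5.6 → f/5 → f/4.5 → f/4 → f/3.5 → f/3.2 → f/2.8 → f/2.5 → f/2.2 → f/2 → f/1.8 → f/1.6.

f/1.6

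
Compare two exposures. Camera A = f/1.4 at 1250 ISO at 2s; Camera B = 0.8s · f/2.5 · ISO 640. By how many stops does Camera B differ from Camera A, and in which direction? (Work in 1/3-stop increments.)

4 stops darker

Aperture: f/1.4 → f/1.6 → f/1.8 → f/2 → f/2.2 → f/2.5 — 1 2/3 stops stopped down (darker).
Shutter speed: 2 → 1.6 → 1.3 → 1 → 0.8 — 1 1/3 stops shorter (darker).
ISO: 1250 → 1000 → 800 → 640 — 1 stop dropped (darker).
Net: −1 2/3 −1 1/3 −1 = −4 stops.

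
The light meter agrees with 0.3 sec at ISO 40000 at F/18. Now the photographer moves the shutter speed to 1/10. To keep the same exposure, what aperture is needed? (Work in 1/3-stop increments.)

Shutter speed: 0.3 → 1/4 → 1/5 → 1/6 → 1/8 → 1/10 — 1 2/3 stops faster (darker).
Need 1 2/3 stops brighter from the aperture: f/18 → f/16 → f/14 → f/13 → f/11 → f/10.

f/10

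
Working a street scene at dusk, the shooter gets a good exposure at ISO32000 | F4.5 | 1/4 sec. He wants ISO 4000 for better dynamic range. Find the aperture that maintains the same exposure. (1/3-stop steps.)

f/1.6

ISO: 32000 → 25600 → 20000 → 16000 → 12800 → 10000 → 8000 → 6400 → 5000 → 4000 — 3 stops dropped (darker).
Need 3 stops brighter from the aperture: f/4.5 → f/4 → f/3.5 → f/3.2 → f/2.8 → f/2.5 → f/2.2 → f/2 → f/1.8 → f/1.6.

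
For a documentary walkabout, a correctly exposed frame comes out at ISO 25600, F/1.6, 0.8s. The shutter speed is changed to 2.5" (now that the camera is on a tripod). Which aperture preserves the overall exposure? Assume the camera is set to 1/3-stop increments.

f/2.8

Shutter speed: 0.8 → 1 → 1.3 → 1.6 → 2 → 2.5 — 1 2/3 stops slower (brighter).
Need 1 2/3 stops darker from the aperture: f/1.6 → f/1.8 → f/2 → f/2.2 → f/2.5 → f/2.8.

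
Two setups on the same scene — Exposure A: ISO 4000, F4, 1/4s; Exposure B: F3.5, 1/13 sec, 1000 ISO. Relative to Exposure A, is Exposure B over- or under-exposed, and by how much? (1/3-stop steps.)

3 1/3 stops darker

Aperture: f/4 → f/3.5 — 1/3 stop wider (brighter).
Shutter speed: 1/4 → 1/5 → 1/6 → 1/8 → 1/10 → 1/13 — 1 2/3 stops faster (darker).
ISO: 4000 → 3200 → 2500 → 2000 → 1600 → 1250 → 1000 — 2 stops dropped (darker).
Net: +1/3 −1 2/3 −2 = −3 1/3 stops.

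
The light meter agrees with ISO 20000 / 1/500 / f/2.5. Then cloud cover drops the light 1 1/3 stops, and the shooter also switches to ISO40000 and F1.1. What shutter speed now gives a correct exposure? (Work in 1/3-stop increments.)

Scene light: 1 1/3 stops darker.
ISO: 20000 → 25600 → 32000 → 40000 — 1 stop higher (brighter).
Aperture: f/2.5 → f/2.2 → f/2 → f/1.8 → f/1.6 → f/1.4 → f/1.2 → f/1.1 — 2 1/3 stops larger aperture (brighter).
Net so far: 2 stops brighter. Shutter speed: 1/500 → 1/640 → 1/800 → 1/1000 → 1/1250 → 1/1600 → 1/2000.

1/2000s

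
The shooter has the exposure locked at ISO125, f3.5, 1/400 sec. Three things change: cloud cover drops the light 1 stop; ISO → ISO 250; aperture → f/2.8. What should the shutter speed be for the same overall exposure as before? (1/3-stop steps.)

Scene light: 1 stop darker.
ISO: 125 → 160 → 200 → 250 — 1 stop raised (brighter).
Aperture: f/3.5 → f/3.2 → f/2.8 — 2/3 stop larger aperture (brighter).
Net so far: 2/3 stop brighter. Shutter speed: 1/400 → 1/500 → 1/640.

1/640s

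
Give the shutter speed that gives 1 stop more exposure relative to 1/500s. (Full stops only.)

1/250s

Shutter speed: 1/500 → 1/250 — 1 stop longer (brighter).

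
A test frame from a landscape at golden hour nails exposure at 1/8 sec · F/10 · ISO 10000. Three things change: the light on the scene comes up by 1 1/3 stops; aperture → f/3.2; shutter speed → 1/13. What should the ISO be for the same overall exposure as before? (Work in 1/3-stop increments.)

ISO 640

Scene light: 1 1/3 stops brighter.
Aperture: f/10 → f/9 → f/8 → f/7.1 → f/6.3 → f/5.6 → f/5 → f/4.5 → f/4 → f/3.5 → f/3.2 — 3 1/3 stops opened up (brighter).
Shutter speed: 1/8 → 1/10 → 1/13 — 2/3 stop faster (darker).
Net so far: 4 stops brighter. ISO: 10000 → 8000 → 6400 → 5000 → 4000 → 3200 → 2500 → 2000 → 1600 → 1250 → 1000 → 800 → 640.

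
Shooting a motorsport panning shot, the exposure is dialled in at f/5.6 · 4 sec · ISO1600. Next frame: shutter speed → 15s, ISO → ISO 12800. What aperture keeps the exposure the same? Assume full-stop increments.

f/32

Shutter speed: 4 → 8 → 15 — 2 stops longer (brighter).
ISO: 1600 → 3200 → 6400 → 12800 — 3 stops raised (brighter).
Net change so far: 5 stops brighter. Offset with the aperture: f/5.6 → f/8 → f/11 → f/16 → f/22 → f/32.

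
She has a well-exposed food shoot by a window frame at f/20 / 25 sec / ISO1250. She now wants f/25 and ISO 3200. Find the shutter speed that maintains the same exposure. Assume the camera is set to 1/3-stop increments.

15 s

Aperture: f/20 → f/22 → f/25 — 2/3 stop smaller aperture (darker).
ISO: 1250 → 1600 → 2000 → 2500 → 3200 — 1 1/3 stops higher (brighter).
Net change so far: 2/3 stop brighter. Offset with the shutter speed: 25 → 20 → 15.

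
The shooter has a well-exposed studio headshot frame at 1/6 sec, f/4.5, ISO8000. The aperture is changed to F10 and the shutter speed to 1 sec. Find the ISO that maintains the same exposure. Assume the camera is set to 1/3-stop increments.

ISO 6400

Aperture: f/4.5 → f/5 → f/5.6 → f/6.3 → f/7.1 → f/8 → f/9 → f/10 — 2 1/3 stops smaller aperture (darker).
Shutter speed: 1/6 → 1/5 → 1/4 → 0.3 → 0.4 → 0.5 → 0.6 → 0.8 → 1 — 2 2/3 stops longer (brighter).
Net change so far: 1/3 stop brighter. Offset with the ISO: 8000 → 6400.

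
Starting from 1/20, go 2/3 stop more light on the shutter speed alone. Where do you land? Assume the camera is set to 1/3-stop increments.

1/13s

Shutter speed: 1/20 → 1/15 → 1/13 — 2/3 stop slower (brighter).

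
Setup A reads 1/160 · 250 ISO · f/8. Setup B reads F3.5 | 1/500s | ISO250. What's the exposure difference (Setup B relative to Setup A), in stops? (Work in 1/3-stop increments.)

Aperture: f/8 → f/7.1 → f/6.3 → f/5.6 → f/5 → f/4.5 → f/4 → f/3.5 — 2 1/3 stops opened up (brighter).
Shutter speed: 1/160 → 1/200 → 1/250 → 1/320 → 1/400 → 1/500 — 1 2/3 stops shorter (darker).
ISO: unchanged.
Net: +2 1/3 −1 2/3 = +2/3 stops.

2/3 stop brighter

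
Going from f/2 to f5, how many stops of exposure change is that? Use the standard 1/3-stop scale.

2 2/3 stops

f/2 → f/2.2 → f/2.5 → f/2.8 → f/3.2 → f/3.5 → f/4 → f/4.5 → f/5 — count the steps: 8 third-stops = 2 2/3 stops.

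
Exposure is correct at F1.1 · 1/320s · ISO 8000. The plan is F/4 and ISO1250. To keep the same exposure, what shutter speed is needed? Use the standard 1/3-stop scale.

1/4s

Aperture: f/1.1 → f/1.2 → f/1.4 → f/1.6 → f/1.8 → f/2 → f/2.2 → f/2.5 → f/2.8 → f/3.2 → f/3.5 → f/4 — 3 2/3 stops narrower (darker).
ISO: 8000 → 6400 → 5000 → 4000 → 3200 → 2500 → 2000 → 1600 → 1250 — 2 2/3 stops lower (darker).
Net change so far: 6 1/3 stops darker. Offset with the shutter speed: 1/320 → 1/250 → 1/200 → 1/160 → 1/125 → 1/100 → 1/80 → 1/60 → 1/50 → 1/40 → 1/30 → 1/25 → 1/20 → 1/15 → 1/13 → 1/10 → 1/8 → 1/6 → 1/5 → 1/4.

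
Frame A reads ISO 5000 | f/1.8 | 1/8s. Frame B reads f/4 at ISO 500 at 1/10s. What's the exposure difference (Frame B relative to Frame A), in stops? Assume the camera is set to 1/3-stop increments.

6 stops darker

Aperture: f/1.8 → f/2 → f/2.2 → f/2.5 → f/2.8 → f/3.2 → f/3.5 → f/4 — 2 1/3 stops smaller aperture (darker).
Shutter speed: 1/8 → 1/10 — 1/3 stop shorter (darker).
ISO: 5000 → 4000 → 3200 → 2500 → 2000 → 1600 → 1250 → 1000 → 800 → 640 → 500 — 3 1/3 stops dropped (darker).
Net: −2 1/3 −1/3 −3 1/3 = −6 stops.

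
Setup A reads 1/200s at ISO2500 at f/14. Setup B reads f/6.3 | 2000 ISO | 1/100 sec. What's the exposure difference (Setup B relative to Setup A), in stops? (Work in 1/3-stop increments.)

3 stops brighter

Aperture: f/14 → f/13 → f/11 → f/10 → f/9 → f/8 → f/7.1 → f/6.3 — 2 1/3 stops opened up (brighter).
Shutter speed: 1/200 → 1/160 → 1/125 → 1/100 — 1 stop longer (brighter).
ISO: 2500 → 2000 — 1/3 stop dropped (darker).
Net: +2 1/3 +1 −1/3 = +3 stops.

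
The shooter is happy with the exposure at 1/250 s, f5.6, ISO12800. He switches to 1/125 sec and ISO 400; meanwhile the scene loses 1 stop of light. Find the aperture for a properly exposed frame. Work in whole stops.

f/1.0

Scene light: 1 stop darker.
Shutter speed: 1/250 → 1/125 — 1 stop slower (brighter).
ISO: 12800 → 6400 → 3200 → 1600 → 800 → 400 — 5 stops lower (darker).
Net so far: 5 stops darker. Aperture: f/5.6 → f/4 → f/2.8 → f/2 → f/1.4 → f/1.0.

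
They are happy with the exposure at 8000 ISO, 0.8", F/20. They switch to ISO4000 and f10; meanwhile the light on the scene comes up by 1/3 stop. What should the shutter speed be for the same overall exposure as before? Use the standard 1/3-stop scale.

Scene light: 1/3 stop brighter.
ISO: 8000 → 6400 → 5000 → 4000 — 1 stop dropped (darker).
Aperture: f/20 → f/18 → f/16 → f/14 → f/13 → f/11 → f/10 — 2 stops wider (brighter).
Net so far: 1 1/3 stops brighter. Shutter speed: 0.8 → 0.6 → 0.5 → 0.4 → 0.3.

0.3 s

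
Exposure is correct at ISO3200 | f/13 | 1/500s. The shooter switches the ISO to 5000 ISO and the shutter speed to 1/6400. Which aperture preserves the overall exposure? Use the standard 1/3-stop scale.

ISO: 3200 → 4000 → 5000 — 2/3 stop raised (brighter).
Shutter speed: 1/500 → 1/640 → 1/800 → 1/1000 → 1/1250 → 1/1600 → 1/2000 → 1/2500 → 1/3200 → 1/4000 → 1/5000 → 1/6400 — 3 2/3 stops shorter (darker).
Net change so far: 3 stops darker. Offset with the aperture: f/13 → f/11 → f/10 → f/9 → f/8 → f/7.1 → f/6.3 → f/5.6 → f/5 → f/4.5.

f/4.5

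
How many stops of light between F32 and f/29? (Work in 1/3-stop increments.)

f/32 → f/29 — count the steps: 1 third-stops = 1/3 stop.

1/3 stop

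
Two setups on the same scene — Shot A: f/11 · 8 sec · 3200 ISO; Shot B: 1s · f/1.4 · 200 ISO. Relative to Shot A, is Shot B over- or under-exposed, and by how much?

Aperture: f/11 → f/8 → f/5.6 → f/4 → f/2.8 → f/2 → f/1.4 — 6 stops wider (brighter).
Shutter speed: 8 → 4 → 2 → 1 — 3 stops faster (darker).
ISO: 3200 → 1600 → 800 → 400 → 200 — 4 stops lower (darker).
Net: +6 −3 −4 = −1 stop.

1 stop darker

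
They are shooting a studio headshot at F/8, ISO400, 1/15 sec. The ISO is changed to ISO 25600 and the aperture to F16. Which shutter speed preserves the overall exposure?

1/250s

ISO: 400 → 800 → 1600 → 3200 → 6400 → 12800 → 25600 — 6 stops higher (brighter).
Aperture: f/8 → f/11 → f/16 — 2 stops narrower (darker).
Net change so far: 4 stops brighter. Offset with the shutter speed: 1/15 → 1/30 → 1/60 → 1/125 → 1/250.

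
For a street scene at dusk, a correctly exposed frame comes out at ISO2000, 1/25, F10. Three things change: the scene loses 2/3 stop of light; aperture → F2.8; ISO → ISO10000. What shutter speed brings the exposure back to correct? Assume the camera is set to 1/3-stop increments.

Scene light: 2/3 stop darker.
Aperture: f/10 → f/9 → f/8 → f/7.1 → f/6.3 → f/5.6 → f/5 → f/4.5 → f/4 → f/3.5 → f/3.2 → f/2.8 — 3 2/3 stops opened up (brighter).
ISO: 2000 → 2500 → 3200 → 4000 → 5000 → 6400 → 8000 → 10000 — 2 1/3 stops raised (brighter).
Net so far: 5 1/3 stops brighter. Shutter speed: 1/25 → 1/30 → 1/40 → 1/50 → 1/60 → 1/80 → 1/100 → 1/125 → 1/160 → 1/200 → 1/250 → 1/320 → 1/400 → 1/500 → 1/640 → 1/800 → 1/1000.

1/1000s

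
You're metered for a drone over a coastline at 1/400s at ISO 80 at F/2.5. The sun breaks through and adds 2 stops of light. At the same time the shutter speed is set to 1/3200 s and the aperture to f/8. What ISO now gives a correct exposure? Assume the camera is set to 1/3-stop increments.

Scene light: 2 stops brighter.
Shutter speed: 1/400 → 1/500 → 1/640 → 1/800 → 1/1000 → 1/1250 → 1/1600 → 1/2000 → 1/2500 → 1/3200 — 3 stops shorter (darker).
Aperture: f/2.5 → f/2.8 → f/3.2 → f/3.5 → f/4 → f/4.5 → f/5 → f/5.6 → f/6.3 → f/7.1 → f/8 — 3 1/3 stops smaller aperture (darker).
Net so far: 4 1/3 stops darker. ISO: 80 → 100 → 125 → 160 → 200 → 250 → 320 → 400 → 500 → 640 → 800 → 1000 → 1250 → 1600.

ISO 1600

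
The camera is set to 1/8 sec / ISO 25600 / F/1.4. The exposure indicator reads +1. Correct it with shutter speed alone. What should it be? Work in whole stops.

Overexposed by 1 stop → need 1 stop darker.
Shutter speed: 1/8 → 1/15.

1/15s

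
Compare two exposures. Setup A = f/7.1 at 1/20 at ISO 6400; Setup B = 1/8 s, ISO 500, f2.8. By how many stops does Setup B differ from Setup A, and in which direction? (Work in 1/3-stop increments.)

1/3 stop brighter

Aperture: f/7.1 → f/6.3 → f/5.6 → f/5 → f/4.5 → f/4 → f/3.5 → f/3.2 → f/2.8 — 2 2/3 stops larger aperture (brighter).
Shutter speed: 1/20 → 1/15 → 1/13 → 1/10 → 1/8 — 1 1/3 stops longer (brighter).
ISO: 6400 → 5000 → 4000 → 3200 → 2500 → 2000 → 1600 → 1250 → 1000 → 800 → 640 → 500 — 3 2/3 stops dropped (darker).
Net: +2 2/3 +1 1/3 −3 2/3 = +1/3 stops.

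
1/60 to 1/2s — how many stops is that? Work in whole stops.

5 stops

1/60 → 1/30 → 1/15 → 1/8 → 1/4 → 1/2 — count the steps: 5 stops.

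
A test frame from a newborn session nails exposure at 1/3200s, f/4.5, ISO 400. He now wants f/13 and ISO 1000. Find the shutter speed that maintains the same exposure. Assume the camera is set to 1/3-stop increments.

Aperture: f/4.5 → f/5 → f/5.6 → f/6.3 → f/7.1 → f/8 → f/9 → f/10 → f/11 → f/13 — 3 stops stopped down (darker).
ISO: 400 → 500 → 640 → 800 → 1000 — 1 1/3 stops raised (brighter).
Net change so far: 1 2/3 stops darker. Offset with the shutter speed: 1/3200 → 1/2500 → 1/2000 → 1/1600 → 1/1250 → 1/1000.

1/1000s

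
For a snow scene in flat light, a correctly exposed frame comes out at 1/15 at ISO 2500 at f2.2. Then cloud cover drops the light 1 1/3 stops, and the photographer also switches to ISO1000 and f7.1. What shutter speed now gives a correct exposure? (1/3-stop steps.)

Scene light: 1 1/3 stops darker.
ISO: 2500 → 2000 → 1600 → 1250 → 1000 — 1 1/3 stops dropped (darker).
Aperture: f/2.2 → f/2.5 → f/2.8 → f/3.2 → f/3.5 → f/4 → f/4.5 → f/5 → f/5.6 → f/6.3 → f/7.1 — 3 1/3 stops smaller aperture (darker).
Net so far: 6 stops darker. Shutter speed: 1/15 → 1/13 → 1/10 → 1/8 → 1/6 → 1/5 → 1/4 → 0.3 → 0.4 → 0.5 → 0.6 → 0.8 → 1 → 1.3 → 1.6 → 2 → 2.5 → 3.2 → 4.

4 s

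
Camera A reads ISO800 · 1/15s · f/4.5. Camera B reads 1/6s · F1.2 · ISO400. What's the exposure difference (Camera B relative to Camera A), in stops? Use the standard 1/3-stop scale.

Aperture: f/4.5 → f/4 → f/3.5 → f/3.2 → f/2.8 → f/2.5 → f/2.2 → f/2 → f/1.8 → f/1.6 → f/1.4 → f/1.2 — 3 2/3 stops opened up (brighter).
Shutter speed: 1/15 → 1/13 → 1/10 → 1/8 → 1/6 — 1 1/3 stops slower (brighter).
ISO: 800 → 640 → 500 → 400 — 1 stop dropped (darker).
Net: +3 2/3 +1 1/3 −1 = +4 stops.

4 stops brighter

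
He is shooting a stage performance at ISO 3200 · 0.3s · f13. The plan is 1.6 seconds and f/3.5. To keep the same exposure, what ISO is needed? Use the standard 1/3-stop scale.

ISO 50

Shutter speed: 0.3 → 0.4 → 0.5 → 0.6 → 0.8 → 1 → 1.3 → 1.6 — 2 1/3 stops slower (brighter).
Aperture: f/13 → f/11 → f/10 → f/9 → f/8 → f/7.1 → f/6.3 → f/5.6 → f/5 → f/4.5 → f/4 → f/3.5 — 3 2/3 stops opened up (brighter).
Net change so far: 6 stops brighter. Offset with the ISO: 3200 → 2500 → 2000 → 1600 → 1250 → 1000 → 800 → 640 → 500 → 400 → 320 → 250 → 200 → 160 → 125 → 100 → 80 → 64 → 50.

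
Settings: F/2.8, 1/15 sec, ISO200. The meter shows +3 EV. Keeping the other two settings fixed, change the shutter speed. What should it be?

Overexposed by 3 stops → need 3 stops darker.
Shutter speed: 1/15 → 1/30 → 1/60 → 1/125.

1/125s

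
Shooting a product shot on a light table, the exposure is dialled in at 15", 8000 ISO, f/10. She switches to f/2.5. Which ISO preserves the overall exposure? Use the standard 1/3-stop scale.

ISO 500

Aperture: f/10 → f/9 → f/8 → f/7.1 → f/6.3 → f/5.6 → f/5 → f/4.5 → f/4 → f/3.5 → f/3.2 → f/2.8 → f/2.5 — 4 stops wider (brighter).
Need 4 stops darker from the ISO: 8000 → 6400 → 5000 → 4000 → 3200 → 2500 → 2000 → 1600 → 1250 → 1000 → 800 → 640 → 500.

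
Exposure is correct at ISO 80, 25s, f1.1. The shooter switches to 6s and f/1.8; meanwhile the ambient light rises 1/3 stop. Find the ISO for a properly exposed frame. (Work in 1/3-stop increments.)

Scene light: 1/3 stop brighter.
Shutter speed: 25 → 20 → 15 → 13 → 10 → 8 → 6 — 2 stops faster (darker).
Aperture: f/1.1 → f/1.2 → f/1.4 → f/1.6 → f/1.8 — 1 1/3 stops smaller aperture (darker).
Net so far: 3 stops darker. ISO: 80 → 100 → 125 → 160 → 200 → 250 → 320 → 400 → 500 → 640.

ISO 640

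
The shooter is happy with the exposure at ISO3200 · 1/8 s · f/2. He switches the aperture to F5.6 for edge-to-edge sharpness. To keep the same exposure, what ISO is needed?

Aperture: f/2 → f/2.8 → f/4 → f/5.6 — 3 stops smaller aperture (darker).
Need 3 stops brighter from the ISO: 3200 → 6400 → 12800 → 25600.

ISO 25600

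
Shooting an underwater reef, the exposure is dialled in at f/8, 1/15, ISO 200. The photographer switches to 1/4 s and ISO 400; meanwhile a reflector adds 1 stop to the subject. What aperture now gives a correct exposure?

Scene light: 1 stop brighter.
Shutter speed: 1/15 → 1/8 → 1/4 — 2 stops longer (brighter).
ISO: 200 → 400 — 1 stop raised (brighter).
Net so far: 4 stops brighter. Aperture: f/8 → f/11 → f/16 → f/22 → f/32.

f/32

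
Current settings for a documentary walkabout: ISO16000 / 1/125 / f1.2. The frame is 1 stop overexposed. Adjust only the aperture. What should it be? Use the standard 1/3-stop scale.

f/1.8

Overexposed by 1 stop → need 1 stop darker.
Aperture: f/1.2 → f/1.4 → f/1.6 → f/1.8.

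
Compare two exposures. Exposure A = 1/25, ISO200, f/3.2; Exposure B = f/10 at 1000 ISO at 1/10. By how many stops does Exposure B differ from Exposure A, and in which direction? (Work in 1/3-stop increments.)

Aperture: f/3.2 → f/3.5 → f/4 → f/4.5 → f/5 → f/5.6 → f/6.3 → f/7.1 → f/8 → f/9 → f/10 — 3 1/3 stops stopped down (darker).
Shutter speed: 1/25 → 1/20 → 1/15 → 1/13 → 1/10 — 1 1/3 stops longer (brighter).
ISO: 200 → 250 → 320 → 400 → 500 → 640 → 800 → 1000 — 2 1/3 stops raised (brighter).
Net: −3 1/3 +1 1/3 +2 1/3 = +1/3 stops.

1/3 stop brighter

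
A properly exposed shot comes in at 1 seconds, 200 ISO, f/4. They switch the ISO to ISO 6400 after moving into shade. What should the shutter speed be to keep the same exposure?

1/30s

ISO: 200 → 400 → 800 → 1600 → 3200 → 6400 — 5 stops raised (brighter).
Need 5 stops darker from the shutter speed: 1 → 1/2 → 1/4 → 1/8 → 1/15 → 1/30.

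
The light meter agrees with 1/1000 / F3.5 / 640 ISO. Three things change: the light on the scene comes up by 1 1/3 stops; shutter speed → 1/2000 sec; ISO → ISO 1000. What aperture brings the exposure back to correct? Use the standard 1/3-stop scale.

Scene light: 1 1/3 stops brighter.
Shutter speed: 1/1000 → 1/1250 → 1/1600 → 1/2000 — 1 stop shorter (darker).
ISO: 640 → 800 → 1000 — 2/3 stop higher (brighter).
Net so far: 1 stop brighter. Aperture: f/3.5 → f/4 → f/4.5 → f/5.

f/5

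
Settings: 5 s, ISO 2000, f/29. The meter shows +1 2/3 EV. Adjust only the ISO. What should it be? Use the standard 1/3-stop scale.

Overexposed by 1 2/3 stops → need 1 2/3 stops darker.
ISO: 2000 → 1600 → 1250 → 1000 → 800 → 640.

ISO 640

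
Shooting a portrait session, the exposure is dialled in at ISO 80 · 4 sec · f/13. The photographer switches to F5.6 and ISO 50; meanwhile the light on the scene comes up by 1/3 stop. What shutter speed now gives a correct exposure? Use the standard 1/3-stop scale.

Scene light: 1/3 stop brighter.
Aperture: f/13 → f/11 → f/10 → f/9 → f/8 → f/7.1 → f/6.3 → f/5.6 — 2 1/3 stops wider (brighter).
ISO: 80 → 64 → 50 — 2/3 stop lower (darker).
Net so far: 2 stops brighter. Shutter speed: 4 → 3.2 → 2.5 → 2 → 1.6 → 1.3 → 1.

1 s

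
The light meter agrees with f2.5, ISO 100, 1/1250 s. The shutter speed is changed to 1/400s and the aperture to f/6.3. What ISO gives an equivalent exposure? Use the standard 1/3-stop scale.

Shutter speed: 1/1250 → 1/1000 → 1/800 → 1/640 → 1/500 → 1/400 — 1 2/3 stops longer (brighter).
Aperture: f/2.5 → f/2.8 → f/3.2 → f/3.5 → f/4 → f/4.5 → f/5 → f/5.6 → f/6.3 — 2 2/3 stops stopped down (darker).
Net change so far: 1 stop darker. Offset with the ISO: 100 → 125 → 160 → 200.

ISO 200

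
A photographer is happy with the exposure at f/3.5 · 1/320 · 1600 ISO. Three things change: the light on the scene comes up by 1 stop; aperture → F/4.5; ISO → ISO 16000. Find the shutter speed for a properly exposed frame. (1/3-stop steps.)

1/4000s

Scene light: 1 stop brighter.
Aperture: f/3.5 → f/4 → f/4.5 — 2/3 stop narrower (darker).
ISO: 1600 → 2000 → 2500 → 3200 → 4000 → 5000 → 6400 → 8000 → 10000 → 12800 → 16000 — 3 1/3 stops higher (brighter).
Net so far: 3 2/3 stops brighter. Shutter speed: 1/320 → 1/400 → 1/500 → 1/640 → 1/800 → 1/1000 → 1/1250 → 1/1600 → 1/2000 → 1/2500 → 1/3200 → 1/4000.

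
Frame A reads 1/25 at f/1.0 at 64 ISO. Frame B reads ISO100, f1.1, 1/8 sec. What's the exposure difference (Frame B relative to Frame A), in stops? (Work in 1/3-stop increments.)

Aperture: f/1.0 → f/1.1 — 1/3 stop narrower (darker).
Shutter speed: 1/25 → 1/20 → 1/15 → 1/13 → 1/10 → 1/8 — 1 2/3 stops slower (brighter).
ISO: 64 → 80 → 100 — 2/3 stop higher (brighter).
Net: −1/3 +1 2/3 +2/3 = +2 stops.

2 stops brighter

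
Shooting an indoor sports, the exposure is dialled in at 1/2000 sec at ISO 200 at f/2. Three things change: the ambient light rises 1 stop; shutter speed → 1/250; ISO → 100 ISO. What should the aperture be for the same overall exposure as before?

f/5.6

Scene light: 1 stop brighter.
Shutter speed: 1/2000 → 1/1000 → 1/500 → 1/250 — 3 stops longer (brighter).
ISO: 200 → 100 — 1 stop lower (darker).
Net so far: 3 stops brighter. Aperture: f/2 → f/2.8 → f/4 → f/5.6.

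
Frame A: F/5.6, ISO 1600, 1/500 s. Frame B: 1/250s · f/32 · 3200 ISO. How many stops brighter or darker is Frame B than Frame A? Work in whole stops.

3 stops darker

Aperture: f/5.6 → f/8 → f/11 → f/16 → f/22 → f/32 — 5 stops smaller aperture (darker).
Shutter speed: 1/500 → 1/250 — 1 stop slower (brighter).
ISO: 1600 → 3200 — 1 stop higher (brighter).
Net: −5 +1 +1 = −3 stops.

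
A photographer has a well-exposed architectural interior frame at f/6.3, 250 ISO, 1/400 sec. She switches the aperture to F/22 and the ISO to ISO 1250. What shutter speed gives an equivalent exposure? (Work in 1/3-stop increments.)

Aperture: f/6.3 → f/7.1 → f/8 → f/9 → f/10 → f/11 → f/13 → f/14 → f/16 → f/18 → f/20 → f/22 — 3 2/3 stops narrower (darker).
ISO: 250 → 320 → 400 → 500 → 640 → 800 → 1000 → 1250 — 2 1/3 stops higher (brighter).
Net change so far: 1 1/3 stops darker. Offset with the shutter speed: 1/400 → 1/320 → 1/250 → 1/200 → 1/160.

1/160s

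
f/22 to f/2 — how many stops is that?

f/22 → f/16 → f/11 → f/8 → f/5.6 → f/4 → f/2.8 → f/2 — count the steps: 7 stops.

7 stops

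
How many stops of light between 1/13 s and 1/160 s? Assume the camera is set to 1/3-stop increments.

1/13 → 1/15 → 1/20 → 1/25 → 1/30 → 1/40 → 1/50 → 1/60 → 1/80 → 1/100 → 1/125 → 1/160 — count the steps: 11 third-stops = 3 2/3 stops.

3 2/3 stops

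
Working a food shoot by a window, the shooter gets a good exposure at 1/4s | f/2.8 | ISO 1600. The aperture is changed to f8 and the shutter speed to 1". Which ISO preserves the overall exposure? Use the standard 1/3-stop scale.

Aperture: f/2.8 → f/3.2 → f/3.5 → f/4 → f/4.5 → f/5 → f/5.6 → f/6.3 → f/7.1 → f/8 — 3 stops narrower (darker).
Shutter speed: 1/4 → 0.3 → 0.4 → 0.5 → 0.6 → 0.8 → 1 — 2 stops longer (brighter).
Net change so far: 1 stop darker. Offset with the ISO: 1600 → 2000 → 2500 → 3200.

ISO 3200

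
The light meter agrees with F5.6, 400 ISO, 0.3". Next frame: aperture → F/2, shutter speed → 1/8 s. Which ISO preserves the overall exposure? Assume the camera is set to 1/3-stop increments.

Aperture: f/5.6 → f/5 → f/4.5 → f/4 → f/3.5 → f/3.2 → f/2.8 → f/2.5 → f/2.2 → f/2 — 3 stops wider (brighter).
Shutter speed: 0.3 → 1/4 → 1/5 → 1/6 → 1/8 — 1 1/3 stops shorter (darker).
Net change so far: 1 2/3 stops brighter. Offset with the ISO: 400 → 320 → 250 → 200 → 160 → 125.

ISO 125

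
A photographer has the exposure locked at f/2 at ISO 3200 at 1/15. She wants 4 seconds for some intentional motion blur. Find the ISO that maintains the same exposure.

Shutter speed: 1/15 → 1/8 → 1/4 → 1/2 → 1 → 2 → 4 — 6 stops longer (brighter).
Need 6 stops darker from the ISO: 3200 → 1600 → 800 → 400 → 200 → 100 → 50.

ISO 50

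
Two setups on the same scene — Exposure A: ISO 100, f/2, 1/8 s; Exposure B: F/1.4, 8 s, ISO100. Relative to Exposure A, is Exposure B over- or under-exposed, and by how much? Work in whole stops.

7 stops brighter

Aperture: f/2 → f/1.4 — 1 stop larger aperture (brighter).
Shutter speed: 1/8 → 1/4 → 1/2 → 1 → 2 → 4 → 8 — 6 stops slower (brighter).
ISO: unchanged.
Net: +1 +6 = +7 stops.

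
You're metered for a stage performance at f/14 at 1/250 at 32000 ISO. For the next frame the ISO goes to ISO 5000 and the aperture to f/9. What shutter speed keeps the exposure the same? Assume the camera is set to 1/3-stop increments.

1/100s

ISO: 32000 → 25600 → 20000 → 16000 → 12800 → 10000 → 8000 → 6400 → 5000 — 2 2/3 stops lower (darker).
Aperture: f/14 → f/13 → f/11 → f/10 → f/9 — 1 1/3 stops wider (brighter).
Net change so far: 1 1/3 stops darker. Offset with the shutter speed: 1/250 → 1/200 → 1/160 → 1/125 → 1/100.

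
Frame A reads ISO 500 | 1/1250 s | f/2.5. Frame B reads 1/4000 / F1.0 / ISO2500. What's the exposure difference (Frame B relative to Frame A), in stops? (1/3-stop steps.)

Aperture: f/2.5 → f/2.2 → f/2 → f/1.8 → f/1.6 → f/1.4 → f/1.2 → f/1.1 → f/1.0 — 2 2/3 stops larger aperture (brighter).
Shutter speed: 1/1250 → 1/1600 → 1/2000 → 1/2500 → 1/3200 → 1/4000 — 1 2/3 stops shorter (darker).
ISO: 500 → 640 → 800 → 1000 → 1250 → 1600 → 2000 → 2500 — 2 1/3 stops raised (brighter).
Net: +2 2/3 −1 2/3 +2 1/3 = +3 1/3 stops.

3 1/3 stops brighter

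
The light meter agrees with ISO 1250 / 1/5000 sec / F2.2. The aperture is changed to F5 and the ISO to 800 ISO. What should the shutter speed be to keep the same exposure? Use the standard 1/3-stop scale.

Aperture: f/2.2 → f/2.5 → f/2.8 → f/3.2 → f/3.5 → f/4 → f/4.5 → f/5 — 2 1/3 stops narrower (darker).
ISO: 1250 → 1000 → 800 — 2/3 stop dropped (darker).
Net change so far: 3 stops darker. Offset with the shutter speed: 1/5000 → 1/4000 → 1/3200 → 1/2500 → 1/2000 → 1/1600 → 1/1250 → 1/1000 → 1/800 → 1/640.

1/640s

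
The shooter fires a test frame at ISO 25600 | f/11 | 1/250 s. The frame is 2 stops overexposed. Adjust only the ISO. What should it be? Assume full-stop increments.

ISO 6400

Overexposed by 2 stops → need 2 stops darker.
ISO: 25600 → 12800 → 6400.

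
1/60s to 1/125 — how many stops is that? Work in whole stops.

1/60 → 1/125 — count the steps: 1 stop.

1 stop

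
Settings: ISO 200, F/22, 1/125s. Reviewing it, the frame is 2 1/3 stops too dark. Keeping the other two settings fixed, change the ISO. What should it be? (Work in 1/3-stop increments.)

Underexposed by 2 1/3 stops → need 2 1/3 stops brighter.
ISO: 200 → 250 → 320 → 400 → 500 → 640 → 800 → 1000.

ISO 1000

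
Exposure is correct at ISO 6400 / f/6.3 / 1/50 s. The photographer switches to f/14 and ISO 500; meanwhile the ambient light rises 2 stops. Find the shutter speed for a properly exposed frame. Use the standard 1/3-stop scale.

0.3 s

Scene light: 2 stops brighter.
Aperture: f/6.3 → f/7.1 → f/8 → f/9 → f/10 → f/11 → f/13 → f/14 — 2 1/3 stops stopped down (darker).
ISO: 6400 → 5000 → 4000 → 3200 → 2500 → 2000 → 1600 → 1250 → 1000 → 800 → 640 → 500 — 3 2/3 stops lower (darker).
Net so far: 4 stops darker. Shutter speed: 1/50 → 1/40 → 1/30 → 1/25 → 1/20 → 1/15 → 1/13 → 1/10 → 1/8 → 1/6 → 1/5 → 1/4 → 0.3.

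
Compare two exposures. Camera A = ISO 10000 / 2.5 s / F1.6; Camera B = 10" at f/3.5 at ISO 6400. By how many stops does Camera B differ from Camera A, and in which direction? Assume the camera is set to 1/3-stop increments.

1 stop darker

Aperture: f/1.6 → f/1.8 → f/2 → f/2.2 → f/2.5 → f/2.8 → f/3.2 → f/3.5 — 2 1/3 stops smaller aperture (darker).
Shutter speed: 2.5 → 3.2 → 4 → 5 → 6 → 8 → 10 — 2 stops longer (brighter).
ISO: 10000 → 8000 → 6400 — 2/3 stop dropped (darker).
Net: −2 1/3 +2 −2/3 = −1 stop.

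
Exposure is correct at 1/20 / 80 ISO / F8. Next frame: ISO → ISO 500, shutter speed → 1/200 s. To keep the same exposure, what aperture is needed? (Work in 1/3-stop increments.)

ISO: 80 → 100 → 125 → 160 → 200 → 250 → 320 → 400 → 500 — 2 2/3 stops higher (brighter).
Shutter speed: 1/20 → 1/25 → 1/30 → 1/40 → 1/50 → 1/60 → 1/80 → 1/100 → 1/125 → 1/160 → 1/200 — 3 1/3 stops shorter (darker).
Net change so far: 2/3 stop darker. Offset with the aperture: f/8 → f/7.1 → f/6.3.

f/6.3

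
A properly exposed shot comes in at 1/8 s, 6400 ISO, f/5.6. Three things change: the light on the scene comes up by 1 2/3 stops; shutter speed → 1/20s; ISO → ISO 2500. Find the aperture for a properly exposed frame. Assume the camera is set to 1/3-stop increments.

Scene light: 1 2/3 stops brighter.
Shutter speed: 1/8 → 1/10 → 1/13 → 1/15 → 1/20 — 1 1/3 stops shorter (darker).
ISO: 6400 → 5000 → 4000 → 3200 → 2500 — 1 1/3 stops lower (darker).
Net so far: 1 stop darker. Aperture: f/5.6 → f/5 → f/4.5 → f/4.

f/4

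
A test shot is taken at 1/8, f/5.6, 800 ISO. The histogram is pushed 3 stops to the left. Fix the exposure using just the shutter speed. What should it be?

1 s

Underexposed by 3 stops → need 3 stops brighter.
Shutter speed: 1/8 → 1/4 → 1/2 → 1.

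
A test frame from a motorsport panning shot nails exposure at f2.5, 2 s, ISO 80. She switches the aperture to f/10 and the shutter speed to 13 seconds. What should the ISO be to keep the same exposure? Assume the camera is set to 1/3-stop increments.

Aperture: f/2.5 → f/2.8 → f/3.2 → f/3.5 → f/4 → f/4.5 → f/5 → f/5.6 → f/6.3 → f/7.1 → f/8 → f/9 → f/10 — 4 stops narrower (darker).
Shutter speed: 2 → 2.5 → 3.2 → 4 → 5 → 6 → 8 → 10 → 13 — 2 2/3 stops longer (brighter).
Net change so far: 1 1/3 stops darker. Offset with the ISO: 80 → 100 → 125 → 160 → 200.

ISO 200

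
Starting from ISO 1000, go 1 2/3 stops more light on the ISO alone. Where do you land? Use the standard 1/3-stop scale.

ISO: 1000 → 1250 → 1600 → 2000 → 2500 → 3200 — 1 2/3 stops raised (brighter).

ISO 3200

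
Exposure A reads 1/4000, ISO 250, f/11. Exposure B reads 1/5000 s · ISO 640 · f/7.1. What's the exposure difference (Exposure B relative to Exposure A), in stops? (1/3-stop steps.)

2 1/3 stops brighter

Aperture: f/11 → f/10 → f/9 → f/8 → f/7.1 — 1 1/3 stops wider (brighter).
Shutter speed: 1/4000 → 1/5000 — 1/3 stop shorter (darker).
ISO: 250 → 320 → 400 → 500 → 640 — 1 1/3 stops higher (brighter).
Net: +1 1/3 −1/3 +1 1/3 = +2 1/3 stops.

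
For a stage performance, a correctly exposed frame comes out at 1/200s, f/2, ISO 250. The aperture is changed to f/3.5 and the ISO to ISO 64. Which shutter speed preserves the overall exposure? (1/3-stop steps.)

Aperture: f/2 → f/2.2 → f/2.5 → f/2.8 → f/3.2 → f/3.5 — 1 2/3 stops smaller aperture (darker).
ISO: 250 → 200 → 160 → 125 → 100 → 80 → 64 — 2 stops lower (darker).
Net change so far: 3 2/3 stops darker. Offset with the shutter speed: 1/200 → 1/160 → 1/125 → 1/100 → 1/80 → 1/60 → 1/50 → 1/40 → 1/30 → 1/25 → 1/20 → 1/15.

1/15s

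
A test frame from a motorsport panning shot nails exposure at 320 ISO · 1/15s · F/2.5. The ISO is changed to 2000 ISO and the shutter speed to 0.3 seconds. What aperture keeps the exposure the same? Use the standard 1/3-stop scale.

ISO: 320 → 400 → 500 → 640 → 800 → 1000 → 1250 → 1600 → 2000 — 2 2/3 stops raised (brighter).
Shutter speed: 1/15 → 1/13 → 1/10 → 1/8 → 1/6 → 1/5 → 1/4 → 0.3 — 2 1/3 stops longer (brighter).
Net change so far: 5 stops brighter. Offset with the aperture: f/2.5 → f/2.8 → f/3.2 → f/3.5 → f/4 → f/4.5 → f/5 → f/5.6 → f/6.3 → f/7.1 → f/8 → f/9 → f/10 → f/11 → f/13 → f/14.

f/14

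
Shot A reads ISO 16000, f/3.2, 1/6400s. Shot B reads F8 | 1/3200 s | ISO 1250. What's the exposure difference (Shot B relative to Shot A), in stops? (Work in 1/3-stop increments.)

Aperture: f/3.2 → f/3.5 → f/4 → f/4.5 → f/5 → f/5.6 → f/6.3 → f/7.1 → f/8 — 2 2/3 stops stopped down (darker).
Shutter speed: 1/6400 → 1/5000 → 1/4000 → 1/3200 — 1 stop slower (brighter).
ISO: 16000 → 12800 → 10000 → 8000 → 6400 → 5000 → 4000 → 3200 → 2500 → 2000 → 1600 → 1250 — 3 2/3 stops dropped (darker).
Net: −2 2/3 +1 −3 2/3 = −5 1/3 stops.

5 1/3 stops darker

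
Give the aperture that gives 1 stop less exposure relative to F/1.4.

f/2

Aperture: f/1.4 → f/2 — 1 stop stopped down (darker).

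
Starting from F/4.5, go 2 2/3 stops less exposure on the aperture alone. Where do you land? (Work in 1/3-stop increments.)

Aperture: f/4.5 → f/5 → f/5.6 → f/6.3 → f/7.1 → f/8 → f/9 → f/10 → f/11 — 2 2/3 stops narrower (darker).

f/11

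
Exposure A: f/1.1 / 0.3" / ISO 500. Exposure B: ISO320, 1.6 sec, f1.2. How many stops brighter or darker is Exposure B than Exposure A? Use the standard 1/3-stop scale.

Aperture: f/1.1 → f/1.2 — 1/3 stop smaller aperture (darker).
Shutter speed: 0.3 → 0.4 → 0.5 → 0.6 → 0.8 → 1 → 1.3 → 1.6 — 2 1/3 stops slower (brighter).
ISO: 500 → 400 → 320 — 2/3 stop dropped (darker).
Net: −1/3 +2 1/3 −2/3 = +1 1/3 stops.

1 1/3 stops brighter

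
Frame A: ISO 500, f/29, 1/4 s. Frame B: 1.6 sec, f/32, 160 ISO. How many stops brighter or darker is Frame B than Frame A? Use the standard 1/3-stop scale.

Aperture: f/29 → f/32 — 1/3 stop smaller aperture (darker).
Shutter speed: 1/4 → 0.3 → 0.4 → 0.5 → 0.6 → 0.8 → 1 → 1.3 → 1.6 — 2 2/3 stops slower (brighter).
ISO: 500 → 400 → 320 → 250 → 200 → 160 — 1 2/3 stops lower (darker).
Net: −1/3 +2 2/3 −1 2/3 = +2/3 stops.

2/3 stop brighter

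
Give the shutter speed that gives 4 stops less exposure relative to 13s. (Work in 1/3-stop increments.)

0.8 s

Shutter speed: 13 → 10 → 8 → 6 → 5 → 4 → 3.2 → 2.5 → 2 → 1.6 → 1.3 → 1 → 0.8 — 4 stops shorter (darker).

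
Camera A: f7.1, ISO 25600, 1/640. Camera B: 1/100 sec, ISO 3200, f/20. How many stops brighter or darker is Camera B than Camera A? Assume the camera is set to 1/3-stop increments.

3 1/3 stops darker

Aperture: f/7.1 → f/8 → f/9 → f/10 → f/11 → f/13 → f/14 → f/16 → f/18 → f/20 — 3 stops smaller aperture (darker).
Shutter speed: 1/640 → 1/500 → 1/400 → 1/320 → 1/250 → 1/200 → 1/160 → 1/125 → 1/100 — 2 2/3 stops longer (brighter).
ISO: 25600 → 20000 → 16000 → 12800 → 10000 → 8000 → 6400 → 5000 → 4000 → 3200 — 3 stops lower (darker).
Net: −3 +2 2/3 −3 = −3 1/3 stops.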